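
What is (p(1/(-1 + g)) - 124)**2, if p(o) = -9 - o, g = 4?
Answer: 160000/9 ≈ 17778.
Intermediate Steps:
(p(1/(-1 + g)) - 124)**2 = ((-9 - 1/(-1 + 4)) - 124)**2 = ((-9 - 1/3) - 124)**2 = (-28/3 - 124)**2 = (-400/3)**2 = 160000/9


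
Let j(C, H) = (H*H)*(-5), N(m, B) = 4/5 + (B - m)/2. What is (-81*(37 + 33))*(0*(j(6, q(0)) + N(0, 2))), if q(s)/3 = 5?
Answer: 0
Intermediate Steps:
N(m, B) = ⅘ + B/2 - m/2 (N(m, B) = 4*(⅕) + (B - m)*(½) = ⅘ + (B/2 - m/2) = ⅘ + B/2 - m/2)
q(s) = 15 (q(s) = 3*5 = 15)
j(C, H) = -5*H² (j(C, H) = H²*(-5) = -5*H²)
(-81*(37 + 33))*(0*(j(6, q(0)) + N(0, 2))) = (-81*(37 + 33))*(0*(-5*15² + (⅘ + (½)*2 - ½*0))) = (-81*70)*(0*(-5*225 + (⅘ + 1 + 0))) = -0*(-1125 + 9/5) = -0*(-5616)/5 = -5670*0 = 0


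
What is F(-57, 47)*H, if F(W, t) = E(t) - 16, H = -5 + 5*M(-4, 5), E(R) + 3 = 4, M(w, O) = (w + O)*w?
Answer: 375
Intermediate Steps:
M(w, O) = w*(O + w) (M(w, O) = (O + w)*w = w*(O + w))
E(R) = 1 (E(R) = -3 + 4 = 1)
H = -25 (H = -5 + 5*(-4*(5 - 4)) = -5 + 5*(-4*1) = -5 + 5*(-4) = -5 - 20 = -25)
F(W, t) = -15 (F(W, t) = 1 - 16 = -15)
F(-57, 47)*H = -15*(-25) = 375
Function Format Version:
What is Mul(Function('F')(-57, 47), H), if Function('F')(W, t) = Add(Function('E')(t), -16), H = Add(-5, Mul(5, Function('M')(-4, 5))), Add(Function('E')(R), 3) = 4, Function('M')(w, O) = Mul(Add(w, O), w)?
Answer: 375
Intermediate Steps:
Function('M')(w, O) = Mul(w, Add(O, w)) (Function('M')(w, O) = Mul(Add(O, w), w) = Mul(w, Add(O, w)))
Function('E')(R) = 1 (Function('E')(R) = Add(-3, 4) = 1)
H = -25 (H = Add(-5, Mul(5, Mul(-4, Add(5, -4)))) = Add(-5, Mul(5, Mul(-4, 1))) = Add(-5, Mul(5, -4)) = Add(-5, -20) = -25)
Function('F')(W, t) = -15 (Function('F')(W, t) = Add(1, -16) = -15)
Mul(Function('F')(-57, 47), H) = Mul(-15, -25) = 375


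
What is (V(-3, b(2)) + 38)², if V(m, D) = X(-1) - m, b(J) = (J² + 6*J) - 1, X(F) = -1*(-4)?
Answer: 2025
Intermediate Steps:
X(F) = 4
b(J) = -1 + J² + 6*J
V(m, D) = 4 - m
(V(-3, b(2)) + 38)² = ((4 - 1*(-3)) + 38)² = ((4 + 3) + 38)² = (7 + 38)² = 45² = 2025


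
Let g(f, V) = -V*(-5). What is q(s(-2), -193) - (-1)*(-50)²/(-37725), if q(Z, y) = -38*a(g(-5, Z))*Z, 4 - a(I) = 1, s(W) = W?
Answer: 343952/1509 ≈ 227.93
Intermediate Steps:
g(f, V) = 5*V
a(I) = 3 (a(I) = 4 - 1*1 = 4 - 1 = 3)
q(Z, y) = -114*Z
q(s(-2), -193) - (-1)*(-50)²/(-37725) = -114*(-2) - (-1)*(-50)²/(-37725) = 228 - (-1)*2500*(-1/37725) = 228 - (-1)*(-100)/1509 = 228 - 1*100/1509 = 228 - 100/1509 = 343952/1509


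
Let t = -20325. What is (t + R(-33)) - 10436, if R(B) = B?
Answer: -30794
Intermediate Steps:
(t + R(-33)) - 10436 = (-20325 - 33) - 10436 = -20358 - 10436 = -30794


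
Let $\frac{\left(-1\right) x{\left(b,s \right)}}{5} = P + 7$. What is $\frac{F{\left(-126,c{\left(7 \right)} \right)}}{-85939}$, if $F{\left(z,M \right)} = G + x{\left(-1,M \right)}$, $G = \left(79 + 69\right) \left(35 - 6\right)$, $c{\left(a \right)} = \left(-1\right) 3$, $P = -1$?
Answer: $- \frac{4262}{85939} \approx -0.049593$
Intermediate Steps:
$c{\left(a \right)} = -3$
$G = 4292$ ($G = 148 \cdot 29 = 4292$)
$x{\left(b,s \right)} = -30$ ($x{\left(b,s \right)} = - 5 \left(-1 + 7\right) = \left(-5\right) 6 = -30$)
$F{\left(z,M \right)} = 4262$ ($F{\left(z,M \right)} = 4292 - 30 = 4262$)
$\frac{F{\left(-126,c{\left(7 \right)} \right)}}{-85939} = \frac{4262}{-85939} = 4262 \left(- \frac{1}{85939}\right) = - \frac{4262}{85939}$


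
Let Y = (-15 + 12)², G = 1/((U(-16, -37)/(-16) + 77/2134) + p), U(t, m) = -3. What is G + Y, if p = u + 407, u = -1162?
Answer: 10541165/1171413 ≈ 8.9987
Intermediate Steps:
p = -755 (p = -1162 + 407 = -755)
G = -1552/1171413 (G = 1/((-3/(-16) + 77/2134) - 755) = 1/((-3*(-1/16) + 77*(1/2134)) - 755) = 1/((3/16 + 7/194) - 755) = 1/(347/1552 - 755) = 1/(-1171413/1552) = -1552/1171413 ≈ -0.0013249)
Y = 9 (Y = (-3)² = 9)
G + Y = -1552/1171413 + 9 = 10541165/1171413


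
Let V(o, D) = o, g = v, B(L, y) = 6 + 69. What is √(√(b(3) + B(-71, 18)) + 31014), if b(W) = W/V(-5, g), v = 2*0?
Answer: √(775350 + 10*√465)/5 ≈ 176.13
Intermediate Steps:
B(L, y) = 75
v = 0
g = 0
b(W) = -W/5 (b(W) = W/(-5) = W*(-⅕) = -W/5)
√(√(b(3) + B(-71, 18)) + 31014) = √(√(-⅕*3 + 75) + 31014) = √(√(-⅗ + 75) + 31014) = √(√(372/5) + 31014) = √(2*√465/5 + 31014) = √(31014 + 2*√465/5)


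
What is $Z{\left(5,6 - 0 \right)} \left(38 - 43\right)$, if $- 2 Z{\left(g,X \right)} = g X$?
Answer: $75$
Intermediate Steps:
$Z{\left(g,X \right)} = - \frac{X g}{2}$ ($Z{\left(g,X \right)} = - \frac{g X}{2} = - \frac{X g}{2}$)
$Z{\left(5,6 - 0 \right)} \left(38 - 43\right) = \left(- \frac{1}{2}\right) \left(6 - 0\right) 5 \left(38 - 43\right) = \left(- \frac{1}{2}\right) \left(6 + 0\right) 5 \left(-5\right) = \left(- \frac{1}{2}\right) 6 \cdot 5 \left(-5\right) = \left(-15\right) \left(-5\right) = 75$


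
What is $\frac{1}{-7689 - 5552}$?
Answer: $- \frac{1}{13241} \approx -7.5523 \cdot 10^{-5}$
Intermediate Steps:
$\frac{1}{-7689 - 5552} = \frac{1}{-13241} = - \frac{1}{13241}$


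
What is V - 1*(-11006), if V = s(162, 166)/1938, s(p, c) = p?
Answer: 3554965/323 ≈ 11006.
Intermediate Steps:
V = 27/323 (V = 162/1938 = 162*(1/1938) = 27/323 ≈ 0.083591)
V - 1*(-11006) = 27/323 - 1*(-11006) = 27/323 + 11006 = 3554965/323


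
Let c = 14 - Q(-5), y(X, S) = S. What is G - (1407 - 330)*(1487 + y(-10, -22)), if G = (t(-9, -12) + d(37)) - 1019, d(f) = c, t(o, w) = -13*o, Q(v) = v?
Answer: -1578688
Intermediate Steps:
c = 19 (c = 14 - 1*(-5) = 14 + 5 = 19)
d(f) = 19
G = -883 (G = (-13*(-9) + 19) - 1019 = (117 + 19) - 1019 = 136 - 1019 = -883)
G - (1407 - 330)*(1487 + y(-10, -22)) = -883 - (1407 - 330)*(1487 - 22) = -883 - 1077*1465 = -883 - 1*1577805 = -883 - 1577805 = -1578688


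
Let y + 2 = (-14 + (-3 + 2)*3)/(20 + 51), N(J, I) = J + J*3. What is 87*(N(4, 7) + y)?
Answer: 84999/71 ≈ 1197.2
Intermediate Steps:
N(J, I) = 4*J (N(J, I) = J + 3*J = 4*J)
y = -159/71 (y = -2 + (-14 + (-3 + 2)*3)/(20 + 51) = -2 + (-14 - 1*3)/71 = -2 + (-14 - 3)*(1/71) = -2 - 17*1/71 = -2 - 17/71 = -159/71 ≈ -2.2394)
87*(N(4, 7) + y) = 87*(4*4 - 159/71) = 87*(16 - 159/71) = 87*(977/71) = 84999/71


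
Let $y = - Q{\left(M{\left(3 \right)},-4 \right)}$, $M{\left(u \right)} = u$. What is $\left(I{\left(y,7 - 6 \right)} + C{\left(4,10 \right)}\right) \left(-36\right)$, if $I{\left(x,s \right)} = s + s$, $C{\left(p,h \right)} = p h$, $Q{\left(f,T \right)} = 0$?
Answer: $-1512$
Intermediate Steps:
$y = 0$ ($y = \left(-1\right) 0 = 0$)
$C{\left(p,h \right)} = h p$
$I{\left(x,s \right)} = 2 s$
$\left(I{\left(y,7 - 6 \right)} + C{\left(4,10 \right)}\right) \left(-36\right) = \left(2 \left(7 - 6\right) + 10 \cdot 4\right) \left(-36\right) = \left(2 \left(7 - 6\right) + 40\right) \left(-36\right) = \left(2 \cdot 1 + 40\right) \left(-36\right) = \left(2 + 40\right) \left(-36\right) = 42 \left(-36\right) = -1512$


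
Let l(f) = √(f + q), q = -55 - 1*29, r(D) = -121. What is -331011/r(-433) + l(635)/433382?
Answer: 331011/121 + √551/433382 ≈ 2735.6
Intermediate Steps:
q = -84 (q = -55 - 29 = -84)
l(f) = √(-84 + f) (l(f) = √(f - 84) = √(-84 + f))
-331011/r(-433) + l(635)/433382 = -331011/(-121) + √(-84 + 635)/433382 = -331011*(-1/121) + √551*(1/433382) = 331011/121 + √551/433382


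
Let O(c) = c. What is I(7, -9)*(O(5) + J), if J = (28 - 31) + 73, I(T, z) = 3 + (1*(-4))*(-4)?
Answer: 1425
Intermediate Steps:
I(T, z) = 19 (I(T, z) = 3 - 4*(-4) = 3 + 16 = 19)
J = 70 (J = -3 + 73 = 70)
I(7, -9)*(O(5) + J) = 19*(5 + 70) = 19*75 = 1425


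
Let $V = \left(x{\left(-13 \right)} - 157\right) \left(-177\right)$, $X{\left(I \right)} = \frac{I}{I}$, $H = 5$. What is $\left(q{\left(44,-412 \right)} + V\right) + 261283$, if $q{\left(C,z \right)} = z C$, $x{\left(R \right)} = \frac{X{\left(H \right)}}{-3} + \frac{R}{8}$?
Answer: $\frac{2170325}{8} \approx 2.7129 \cdot 10^{5}$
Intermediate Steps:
$X{\left(I \right)} = 1$
$x{\left(R \right)} = - \frac{1}{3} + \frac{R}{8}$ ($x{\left(R \right)} = 1 \frac{1}{-3} + \frac{R}{8} = 1 \left(- \frac{1}{3}\right) + R \frac{1}{8} = - \frac{1}{3} + \frac{R}{8}$)
$q{\left(C,z \right)} = C z$
$V = \frac{225085}{8}$ ($V = \left(\left(- \frac{1}{3} + \frac{1}{8} \left(-13\right)\right) - 157\right) \left(-177\right) = \left(\left(- \frac{1}{3} - \frac{13}{8}\right) - 157\right) \left(-177\right) = \left(- \frac{47}{24} - 157\right) \left(-177\right) = \left(- \frac{3815}{24}\right) \left(-177\right) = \frac{225085}{8} \approx 28136.0$)
$\left(q{\left(44,-412 \right)} + V\right) + 261283 = \left(44 \left(-412\right) + \frac{225085}{8}\right) + 261283 = \left(-18128 + \frac{225085}{8}\right) + 261283 = \frac{80061}{8} + 261283 = \frac{2170325}{8}$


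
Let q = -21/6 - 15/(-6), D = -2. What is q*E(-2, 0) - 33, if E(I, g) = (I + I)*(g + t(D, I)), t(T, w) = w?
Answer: -41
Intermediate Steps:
E(I, g) = 2*I*(I + g) (E(I, g) = (I + I)*(g + I) = (2*I)*(I + g) = 2*I*(I + g))
q = -1 (q = -21*⅙ - 15*(-⅙) = -7/2 + 5/2 = -1)
q*E(-2, 0) - 33 = -2*(-2)*(-2 + 0) - 33 = -2*(-2)*(-2) - 33 = -1*8 - 33 = -8 - 33 = -41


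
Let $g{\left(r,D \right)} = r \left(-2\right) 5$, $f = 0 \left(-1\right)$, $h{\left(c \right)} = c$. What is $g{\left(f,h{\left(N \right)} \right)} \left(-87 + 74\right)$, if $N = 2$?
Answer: $0$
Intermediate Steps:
$f = 0$
$g{\left(r,D \right)} = - 10 r$ ($g{\left(r,D \right)} = - 2 r 5 = - 10 r$)
$g{\left(f,h{\left(N \right)} \right)} \left(-87 + 74\right) = \left(-10\right) 0 \left(-87 + 74\right) = 0 \left(-13\right) = 0$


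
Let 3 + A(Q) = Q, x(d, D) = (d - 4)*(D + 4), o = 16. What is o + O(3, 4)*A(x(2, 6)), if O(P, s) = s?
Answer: -76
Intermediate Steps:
x(d, D) = (-4 + d)*(4 + D)
A(Q) = -3 + Q
o + O(3, 4)*A(x(2, 6)) = 16 + 4*(-3 + (-16 - 4*6 + 4*2 + 6*2)) = 16 + 4*(-3 + (-16 - 24 + 8 + 12)) = 16 + 4*(-3 - 20) = 16 + 4*(-23) = 16 - 92 = -76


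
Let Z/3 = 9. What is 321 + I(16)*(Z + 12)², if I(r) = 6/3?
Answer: 3363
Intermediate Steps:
Z = 27 (Z = 3*9 = 27)
I(r) = 2 (I(r) = 6*(⅓) = 2)
321 + I(16)*(Z + 12)² = 321 + 2*(27 + 12)² = 321 + 2*39² = 321 + 2*1521 = 321 + 3042 = 3363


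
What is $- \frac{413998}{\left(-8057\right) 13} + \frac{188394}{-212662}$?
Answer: $\frac{2627271797}{856708867} \approx 3.0667$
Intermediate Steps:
$- \frac{413998}{\left(-8057\right) 13} + \frac{188394}{-212662} = - \frac{413998}{-104741} + 188394 \left(- \frac{1}{212662}\right) = \left(-413998\right) \left(- \frac{1}{104741}\right) - \frac{94197}{106331} = \frac{31846}{8057} - \frac{94197}{106331} = \frac{2627271797}{856708867}$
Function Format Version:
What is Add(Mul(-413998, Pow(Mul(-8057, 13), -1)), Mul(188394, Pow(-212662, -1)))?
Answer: Rational(2627271797, 856708867) ≈ 3.0667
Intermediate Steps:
Add(Mul(-413998, Pow(Mul(-8057, 13), -1)), Mul(188394, Pow(-212662, -1))) = Add(Mul(-413998, Pow(-104741, -1)), Mul(188394, Rational(-1, 212662))) = Add(Mul(-413998, Rational(-1, 104741)), Rational(-94197, 106331)) = Add(Rational(31846, 8057), Rational(-94197, 106331)) = Rational(2627271797, 856708867)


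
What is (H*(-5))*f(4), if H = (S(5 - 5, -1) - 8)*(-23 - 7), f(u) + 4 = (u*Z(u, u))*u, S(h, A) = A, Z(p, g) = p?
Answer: -81000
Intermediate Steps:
f(u) = -4 + u³ (f(u) = -4 + (u*u)*u = -4 + u²*u = -4 + u³)
H = 270 (H = (-1 - 8)*(-23 - 7) = -9*(-30) = 270)
(H*(-5))*f(4) = (270*(-5))*(-4 + 4³) = -1350*(-4 + 64) = -1350*60 = -81000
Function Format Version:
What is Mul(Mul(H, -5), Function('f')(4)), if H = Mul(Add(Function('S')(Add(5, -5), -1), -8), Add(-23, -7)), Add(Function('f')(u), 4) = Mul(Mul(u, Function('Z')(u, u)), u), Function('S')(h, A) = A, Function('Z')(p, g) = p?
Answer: -81000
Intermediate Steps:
Function('f')(u) = Add(-4, Pow(u, 3)) (Function('f')(u) = Add(-4, Mul(Mul(u, u), u)) = Add(-4, Mul(Pow(u, 2), u)) = Add(-4, Pow(u, 3)))
H = 270 (H = Mul(Add(-1, -8), Add(-23, -7)) = Mul(-9, -30) = 270)
Mul(Mul(H, -5), Function('f')(4)) = Mul(Mul(270, -5), Add(-4, Pow(4, 3))) = Mul(-1350, Add(-4, 64)) = Mul(-1350, 60) = -81000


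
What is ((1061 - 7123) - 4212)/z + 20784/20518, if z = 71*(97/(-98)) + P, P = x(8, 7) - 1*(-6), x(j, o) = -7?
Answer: 945625708/6514465 ≈ 145.16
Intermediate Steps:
P = -1 (P = -7 - 1*(-6) = -7 + 6 = -1)
z = -6985/98 (z = 71*(97/(-98)) - 1 = 71*(97*(-1/98)) - 1 = 71*(-97/98) - 1 = -6887/98 - 1 = -6985/98 ≈ -71.276)
((1061 - 7123) - 4212)/z + 20784/20518 = ((1061 - 7123) - 4212)/(-6985/98) + 20784/20518 = (-6062 - 4212)*(-98/6985) + 20784*(1/20518) = -10274*(-98/6985) + 10392/10259 = 91532/635 + 10392/10259 = 945625708/6514465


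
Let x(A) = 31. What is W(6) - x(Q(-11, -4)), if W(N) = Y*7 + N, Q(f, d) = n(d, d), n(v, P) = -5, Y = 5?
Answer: 10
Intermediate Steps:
Q(f, d) = -5
W(N) = 35 + N (W(N) = 5*7 + N = 35 + N)
W(6) - x(Q(-11, -4)) = (35 + 6) - 1*31 = 41 - 31 = 10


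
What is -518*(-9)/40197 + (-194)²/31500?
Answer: 138308941/105517125 ≈ 1.3108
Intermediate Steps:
-518*(-9)/40197 + (-194)²/31500 = 4662*(1/40197) + 37636*(1/31500) = 1554/13399 + 9409/7875 = 138308941/105517125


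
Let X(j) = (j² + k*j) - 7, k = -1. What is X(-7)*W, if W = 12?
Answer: 588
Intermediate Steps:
X(j) = -7 + j² - j (X(j) = (j² - j) - 7 = -7 + j² - j)
X(-7)*W = (-7 + (-7)² - 1*(-7))*12 = (-7 + 49 + 7)*12 = 49*12 = 588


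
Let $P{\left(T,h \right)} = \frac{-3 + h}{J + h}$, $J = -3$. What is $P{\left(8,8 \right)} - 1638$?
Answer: $-1637$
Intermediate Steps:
$P{\left(T,h \right)} = 1$ ($P{\left(T,h \right)} = \frac{-3 + h}{-3 + h} = 1$)
$P{\left(8,8 \right)} - 1638 = 1 - 1638 = -1637$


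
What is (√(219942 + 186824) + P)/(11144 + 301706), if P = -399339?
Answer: -399339/312850 + √406766/312850 ≈ -1.2744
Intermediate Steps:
(√(219942 + 186824) + P)/(11144 + 301706) = (√(219942 + 186824) - 399339)/(11144 + 301706) = (√406766 - 399339)/312850 = (-399339 + √406766)*(1/312850) = -399339/312850 + √406766/312850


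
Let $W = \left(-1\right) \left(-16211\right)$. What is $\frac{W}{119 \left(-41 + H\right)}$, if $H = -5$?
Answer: $- \frac{16211}{5474} \approx -2.9615$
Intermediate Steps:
$W = 16211$
$\frac{W}{119 \left(-41 + H\right)} = \frac{16211}{119 \left(-41 - 5\right)} = \frac{16211}{119 \left(-46\right)} = \frac{16211}{-5474} = 16211 \left(- \frac{1}{5474}\right) = - \frac{16211}{5474}$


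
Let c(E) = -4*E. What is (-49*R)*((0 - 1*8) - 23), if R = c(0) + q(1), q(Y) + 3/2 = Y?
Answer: -1519/2 ≈ -759.50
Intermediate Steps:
q(Y) = -3/2 + Y
R = -1/2 (R = -4*0 + (-3/2 + 1) = 0 - 1/2 = -1/2 ≈ -0.50000)
(-49*R)*((0 - 1*8) - 23) = (-49*(-1/2))*((0 - 1*8) - 23) = 49*((0 - 8) - 23)/2 = 49*(-8 - 23)/2 = (49/2)*(-31) = -1519/2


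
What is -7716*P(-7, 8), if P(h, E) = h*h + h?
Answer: -324072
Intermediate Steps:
P(h, E) = h + h**2 (P(h, E) = h**2 + h = h + h**2)
-7716*P(-7, 8) = -(-54012)*(1 - 7) = -(-54012)*(-6) = -7716*42 = -324072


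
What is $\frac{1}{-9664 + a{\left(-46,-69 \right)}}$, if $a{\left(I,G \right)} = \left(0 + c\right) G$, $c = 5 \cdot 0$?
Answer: $- \frac{1}{9664} \approx -0.00010348$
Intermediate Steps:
$c = 0$
$a{\left(I,G \right)} = 0$ ($a{\left(I,G \right)} = \left(0 + 0\right) G = 0 G = 0$)
$\frac{1}{-9664 + a{\left(-46,-69 \right)}} = \frac{1}{-9664 + 0} = \frac{1}{-9664} = - \frac{1}{9664}$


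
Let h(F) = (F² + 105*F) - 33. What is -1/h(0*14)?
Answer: 1/33 ≈ 0.030303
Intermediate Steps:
h(F) = -33 + F² + 105*F
-1/h(0*14) = -1/(-33 + (0*14)² + 105*(0*14)) = -1/(-33 + 0² + 105*0) = -1/(-33 + 0 + 0) = -1/(-33) = -1*(-1/33) = 1/33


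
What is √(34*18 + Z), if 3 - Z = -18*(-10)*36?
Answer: I*√5865 ≈ 76.583*I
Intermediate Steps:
Z = -6477 (Z = 3 - (-18*(-10))*36 = 3 - 180*36 = 3 - 1*6480 = 3 - 6480 = -6477)
√(34*18 + Z) = √(34*18 - 6477) = √(612 - 6477) = √(-5865) = I*√5865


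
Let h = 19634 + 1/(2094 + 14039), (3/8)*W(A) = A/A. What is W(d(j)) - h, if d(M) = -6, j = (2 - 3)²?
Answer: -950136905/48399 ≈ -19631.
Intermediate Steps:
j = 1 (j = (-1)² = 1)
W(A) = 8/3 (W(A) = 8*(A/A)/3 = (8/3)*1 = 8/3)
h = 316755323/16133 (h = 19634 + 1/16133 = 316755323/16133 ≈ 19634.)
W(d(j)) - h = 8/3 - 1*316755323/16133 = 8/3 - 316755323/16133 = -950136905/48399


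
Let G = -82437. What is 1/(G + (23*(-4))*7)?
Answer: -1/83081 ≈ -1.2036e-5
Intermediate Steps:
1/(G + (23*(-4))*7) = 1/(-82437 + (23*(-4))*7) = 1/(-82437 - 92*7) = 1/(-82437 - 644) = 1/(-83081) = -1/83081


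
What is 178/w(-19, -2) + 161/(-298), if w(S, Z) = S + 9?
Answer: -27327/1490 ≈ -18.340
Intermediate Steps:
w(S, Z) = 9 + S
178/w(-19, -2) + 161/(-298) = 178/(9 - 19) + 161/(-298) = 178/(-10) + 161*(-1/298) = 178*(-1/10) - 161/298 = -89/5 - 161/298 = -27327/1490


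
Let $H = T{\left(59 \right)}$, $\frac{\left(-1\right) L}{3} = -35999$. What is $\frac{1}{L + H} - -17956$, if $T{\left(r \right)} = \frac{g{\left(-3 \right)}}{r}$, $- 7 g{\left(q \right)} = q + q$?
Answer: $\frac{800887284665}{44602767} \approx 17956.0$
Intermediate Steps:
$g{\left(q \right)} = - \frac{2 q}{7}$ ($g{\left(q \right)} = - \frac{q + q}{7} = - \frac{2 q}{7}$)
$T{\left(r \right)} = \frac{6}{7 r}$ ($T{\left(r \right)} = \frac{\left(- \frac{2}{7}\right) \left(-3\right)}{r} = \frac{6}{7 r}$)
$L = 107997$ ($L = \left(-3\right) \left(-35999\right) = 107997$)
$H = \frac{6}{413}$ ($H = \frac{6}{7 \cdot 59} = \frac{6}{7} \cdot \frac{1}{59} = \frac{6}{413} \approx 0.014528$)
$\frac{1}{L + H} - -17956 = \frac{1}{107997 + \frac{6}{413}} - -17956 = \frac{1}{\frac{44602767}{413}} + 17956 = \frac{413}{44602767} + 17956 = \frac{800887284665}{44602767}$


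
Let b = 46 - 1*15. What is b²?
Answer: 961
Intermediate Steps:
b = 31 (b = 46 - 15 = 31)
b² = 31² = 961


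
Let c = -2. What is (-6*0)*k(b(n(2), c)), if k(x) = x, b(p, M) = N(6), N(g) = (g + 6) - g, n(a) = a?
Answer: 0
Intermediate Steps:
N(g) = 6 (N(g) = (6 + g) - g = 6)
b(p, M) = 6
(-6*0)*k(b(n(2), c)) = -6*0*6 = 0*6 = 0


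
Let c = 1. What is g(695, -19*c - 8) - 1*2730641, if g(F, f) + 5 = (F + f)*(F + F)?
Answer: -1802126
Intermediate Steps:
g(F, f) = -5 + 2*F*(F + f) (g(F, f) = -5 + (F + f)*(F + F) = -5 + (F + f)*(2*F) = -5 + 2*F*(F + f))
g(695, -19*c - 8) - 1*2730641 = (-5 + 2*695² + 2*695*(-19*1 - 8)) - 1*2730641 = (-5 + 2*483025 + 2*695*(-19 - 8)) - 2730641 = (-5 + 966050 + 2*695*(-27)) - 2730641 = (-5 + 966050 - 37530) - 2730641 = 928515 - 2730641 = -1802126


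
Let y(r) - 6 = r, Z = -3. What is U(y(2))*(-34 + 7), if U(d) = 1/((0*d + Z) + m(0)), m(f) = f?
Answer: 9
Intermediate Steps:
y(r) = 6 + r
U(d) = -1/3 (U(d) = 1/((0*d - 3) + 0) = 1/((0 - 3) + 0) = 1/(-3 + 0) = 1/(-3) = -1/3)
U(y(2))*(-34 + 7) = -(-34 + 7)/3 = -1/3*(-27) = 9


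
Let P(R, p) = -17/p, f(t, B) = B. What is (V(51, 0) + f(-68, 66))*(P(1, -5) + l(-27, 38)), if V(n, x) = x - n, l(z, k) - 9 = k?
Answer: 756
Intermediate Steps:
l(z, k) = 9 + k
(V(51, 0) + f(-68, 66))*(P(1, -5) + l(-27, 38)) = ((0 - 1*51) + 66)*(-17/(-5) + (9 + 38)) = ((0 - 51) + 66)*(-17*(-⅕) + 47) = (-51 + 66)*(17/5 + 47) = 15*(252/5) = 756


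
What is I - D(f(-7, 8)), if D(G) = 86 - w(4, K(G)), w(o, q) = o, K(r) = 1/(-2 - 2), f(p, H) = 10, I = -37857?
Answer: -37939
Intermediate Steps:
K(r) = -¼ (K(r) = 1/(-4) = -¼)
D(G) = 82 (D(G) = 86 - 1*4 = 86 - 4 = 82)
I - D(f(-7, 8)) = -37857 - 1*82 = -37857 - 82 = -37939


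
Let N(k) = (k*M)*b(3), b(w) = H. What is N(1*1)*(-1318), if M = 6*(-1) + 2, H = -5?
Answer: -26360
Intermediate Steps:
b(w) = -5
M = -4 (M = -6 + 2 = -4)
N(k) = 20*k (N(k) = (k*(-4))*(-5) = -4*k*(-5) = 20*k)
N(1*1)*(-1318) = (20*(1*1))*(-1318) = (20*1)*(-1318) = 20*(-1318) = -26360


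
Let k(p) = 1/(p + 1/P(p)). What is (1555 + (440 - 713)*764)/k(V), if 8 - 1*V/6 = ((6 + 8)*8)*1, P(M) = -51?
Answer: 6588316025/51 ≈ 1.2918e+8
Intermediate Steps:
V = -624 (V = 48 - 6*(6 + 8)*8 = 48 - 6*14*8 = 48 - 672 = -624)
k(p) = 1/(-1/51 + p) (k(p) = 1/(p + 1/(-51)) = 1/(p - 1/51) = 1/(-1/51 + p))
(1555 + (440 - 713)*764)/k(V) = (1555 + (440 - 713)*764)/((51/(-1 + 51*(-624)))) = (1555 - 273*764)/((51/(-1 - 31824))) = (1555 - 208572)/((51/(-31825))) = -207017/(51*(-1/31825)) = -207017/(-51/31825) = -207017*(-31825/51) = 6588316025/51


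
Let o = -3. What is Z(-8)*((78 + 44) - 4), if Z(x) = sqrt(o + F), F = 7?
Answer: 236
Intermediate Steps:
Z(x) = 2 (Z(x) = sqrt(-3 + 7) = sqrt(4) = 2)
Z(-8)*((78 + 44) - 4) = 2*((78 + 44) - 4) = 2*(122 - 4) = 2*118 = 236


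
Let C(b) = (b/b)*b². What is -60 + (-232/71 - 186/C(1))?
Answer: -17698/71 ≈ -249.27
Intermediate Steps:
C(b) = b² (C(b) = 1*b² = b²)
-60 + (-232/71 - 186/C(1)) = -60 + (-232/71 - 186/(1²)) = -60 + (-232*1/71 - 186/1) = -60 + (-232/71 - 186*1) = -60 + (-232/71 - 186) = -60 - 13438/71 = -17698/71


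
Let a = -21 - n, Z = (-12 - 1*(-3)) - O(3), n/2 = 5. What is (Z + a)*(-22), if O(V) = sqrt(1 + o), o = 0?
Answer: 902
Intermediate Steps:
n = 10 (n = 2*5 = 10)
O(V) = 1 (O(V) = sqrt(1 + 0) = sqrt(1) = 1)
Z = -10 (Z = (-12 - 1*(-3)) - 1*1 = (-12 + 3) - 1 = -9 - 1 = -10)
a = -31 (a = -21 - 1*10 = -21 - 10 = -31)
(Z + a)*(-22) = (-10 - 31)*(-22) = -41*(-22) = 902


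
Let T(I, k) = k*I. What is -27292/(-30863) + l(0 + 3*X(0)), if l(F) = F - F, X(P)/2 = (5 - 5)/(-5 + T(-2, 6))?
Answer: 27292/30863 ≈ 0.88430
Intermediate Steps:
T(I, k) = I*k
X(P) = 0 (X(P) = 2*((5 - 5)/(-5 - 2*6)) = 2*(0/(-5 - 12)) = 2*(0/(-17)) = 2*(0*(-1/17)) = 2*0 = 0)
l(F) = 0
-27292/(-30863) + l(0 + 3*X(0)) = -27292/(-30863) + 0 = -27292*(-1/30863) + 0 = 27292/30863 + 0 = 27292/30863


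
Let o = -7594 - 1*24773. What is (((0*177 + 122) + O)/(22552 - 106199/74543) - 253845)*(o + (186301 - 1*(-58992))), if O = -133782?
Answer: -90859834833030596270/1680987537 ≈ -5.4051e+10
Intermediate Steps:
o = -32367 (o = -7594 - 24773 = -32367)
(((0*177 + 122) + O)/(22552 - 106199/74543) - 253845)*(o + (186301 - 1*(-58992))) = (((0*177 + 122) - 133782)/(22552 - 106199/74543) - 253845)*(-32367 + (186301 - 1*(-58992))) = (((0 + 122) - 133782)/(22552 - 106199*1/74543) - 253845)*(-32367 + (186301 + 58992)) = ((122 - 133782)/(22552 - 106199/74543) - 253845)*(-32367 + 245293) = (-133660/1680987537/74543 - 253845)*212926 = (-133660*74543/1680987537 - 253845)*212926 = (-9963417380/1680987537 - 253845)*212926 = -426720244747145/1680987537*212926 = -90859834833030596270/1680987537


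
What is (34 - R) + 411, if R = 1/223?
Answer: 99234/223 ≈ 445.00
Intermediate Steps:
R = 1/223 ≈ 0.0044843
(34 - R) + 411 = (34 - 1*1/223) + 411 = (34 - 1/223) + 411 = 7581/223 + 411 = 99234/223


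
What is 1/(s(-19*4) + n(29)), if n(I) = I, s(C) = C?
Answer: -1/47 ≈ -0.021277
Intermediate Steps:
1/(s(-19*4) + n(29)) = 1/(-19*4 + 29) = 1/(-76 + 29) = 1/(-47) = -1/47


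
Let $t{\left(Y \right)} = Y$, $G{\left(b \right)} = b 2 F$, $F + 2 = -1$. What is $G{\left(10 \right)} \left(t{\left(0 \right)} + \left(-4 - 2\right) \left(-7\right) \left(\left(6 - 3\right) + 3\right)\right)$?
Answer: $-15120$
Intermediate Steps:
$F = -3$ ($F = -2 - 1 = -3$)
$G{\left(b \right)} = - 6 b$ ($G{\left(b \right)} = b 2 \left(-3\right) = 2 b \left(-3\right) = - 6 b$)
$G{\left(10 \right)} \left(t{\left(0 \right)} + \left(-4 - 2\right) \left(-7\right) \left(\left(6 - 3\right) + 3\right)\right) = \left(-6\right) 10 \left(0 + \left(-4 - 2\right) \left(-7\right) \left(\left(6 - 3\right) + 3\right)\right) = - 60 \left(0 + \left(-6\right) \left(-7\right) \left(3 + 3\right)\right) = - 60 \left(0 + 42 \cdot 6\right) = - 60 \left(0 + 252\right) = \left(-60\right) 252 = -15120$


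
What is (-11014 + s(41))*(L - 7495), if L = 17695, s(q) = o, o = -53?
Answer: -112883400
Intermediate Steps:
s(q) = -53
(-11014 + s(41))*(L - 7495) = (-11014 - 53)*(17695 - 7495) = -11067*10200 = -112883400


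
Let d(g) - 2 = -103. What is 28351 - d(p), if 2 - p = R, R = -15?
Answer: 28452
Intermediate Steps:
p = 17 (p = 2 - 1*(-15) = 2 + 15 = 17)
d(g) = -101 (d(g) = 2 - 103 = -101)
28351 - d(p) = 28351 - 1*(-101) = 28351 + 101 = 28452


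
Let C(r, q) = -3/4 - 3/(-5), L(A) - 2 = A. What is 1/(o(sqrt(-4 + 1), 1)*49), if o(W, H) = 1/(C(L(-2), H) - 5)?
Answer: -103/980 ≈ -0.10510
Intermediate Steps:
L(A) = 2 + A
C(r, q) = -3/20 (C(r, q) = -3*1/4 - 3*(-1/5) = -3/4 + 3/5 = -3/20)
o(W, H) = -20/103 (o(W, H) = 1/(-3/20 - 5) = 1/(-103/20) = -20/103)
1/(o(sqrt(-4 + 1), 1)*49) = 1/(-20/103*49) = 1/(-980/103) = -103/980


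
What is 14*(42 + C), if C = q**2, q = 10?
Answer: 1988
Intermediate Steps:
C = 100 (C = 10**2 = 100)
14*(42 + C) = 14*(42 + 100) = 14*142 = 1988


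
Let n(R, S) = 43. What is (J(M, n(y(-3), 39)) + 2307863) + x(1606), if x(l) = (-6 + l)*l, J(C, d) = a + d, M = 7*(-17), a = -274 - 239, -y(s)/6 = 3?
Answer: 4876993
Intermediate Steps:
y(s) = -18 (y(s) = -6*3 = -18)
a = -513
M = -119
J(C, d) = -513 + d
x(l) = l*(-6 + l)
(J(M, n(y(-3), 39)) + 2307863) + x(1606) = ((-513 + 43) + 2307863) + 1606*(-6 + 1606) = (-470 + 2307863) + 1606*1600 = 2307393 + 2569600 = 4876993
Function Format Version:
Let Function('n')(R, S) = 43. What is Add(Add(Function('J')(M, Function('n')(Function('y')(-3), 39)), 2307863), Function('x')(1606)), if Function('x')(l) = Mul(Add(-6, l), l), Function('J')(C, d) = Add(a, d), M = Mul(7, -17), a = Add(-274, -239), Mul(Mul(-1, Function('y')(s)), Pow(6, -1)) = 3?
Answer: 4876993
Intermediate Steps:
Function('y')(s) = -18 (Function('y')(s) = Mul(-6, 3) = -18)
a = -513
M = -119
Function('J')(C, d) = Add(-513, d)
Function('x')(l) = Mul(l, Add(-6, l))
Add(Add(Function('J')(M, Function('n')(Function('y')(-3), 39)), 2307863), Function('x')(1606)) = Add(Add(Add(-513, 43), 2307863), Mul(1606, Add(-6, 1606))) = Add(Add(-470, 2307863), Mul(1606, 1600)) = Add(2307393, 2569600) = 4876993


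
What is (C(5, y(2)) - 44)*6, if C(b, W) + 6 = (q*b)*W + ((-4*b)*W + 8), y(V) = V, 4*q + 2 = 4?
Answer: -462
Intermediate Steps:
q = ½ (q = -½ + (¼)*4 = -½ + 1 = ½ ≈ 0.50000)
C(b, W) = 2 - 7*W*b/2 (C(b, W) = -6 + ((b/2)*W + ((-4*b)*W + 8)) = -6 + (W*b/2 + (-4*W*b + 8)) = -6 + (W*b/2 + (8 - 4*W*b)) = -6 + (8 - 7*W*b/2) = 2 - 7*W*b/2)
(C(5, y(2)) - 44)*6 = ((2 - 7/2*2*5) - 44)*6 = ((2 - 35) - 44)*6 = (-33 - 44)*6 = -77*6 = -462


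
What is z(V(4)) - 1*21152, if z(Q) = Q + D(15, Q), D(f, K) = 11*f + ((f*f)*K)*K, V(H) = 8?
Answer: -6579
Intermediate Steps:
D(f, K) = 11*f + K²*f² (D(f, K) = 11*f + (f²*K)*K = 11*f + (K*f²)*K = 11*f + K²*f²)
z(Q) = 165 + Q + 225*Q² (z(Q) = Q + 15*(11 + 15*Q²) = Q + (165 + 225*Q²) = 165 + Q + 225*Q²)
z(V(4)) - 1*21152 = (165 + 8 + 225*8²) - 1*21152 = (165 + 8 + 225*64) - 21152 = (165 + 8 + 14400) - 21152 = 14573 - 21152 = -6579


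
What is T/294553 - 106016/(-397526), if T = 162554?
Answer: 6846198018/8363748277 ≈ 0.81856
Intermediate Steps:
T/294553 - 106016/(-397526) = 162554/294553 - 106016/(-397526) = 162554*(1/294553) - 106016*(-1/397526) = 23222/42079 + 53008/198763 = 6846198018/8363748277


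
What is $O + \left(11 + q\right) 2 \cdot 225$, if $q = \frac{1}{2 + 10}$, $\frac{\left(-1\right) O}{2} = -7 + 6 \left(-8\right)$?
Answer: $\frac{10195}{2} \approx 5097.5$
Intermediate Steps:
$O = 110$ ($O = - 2 \left(-7 + 6 \left(-8\right)\right) = - 2 \left(-7 - 48\right) = \left(-2\right) \left(-55\right) = 110$)
$q = \frac{1}{12} \approx 0.083333$
$O + \left(11 + q\right) 2 \cdot 225 = 110 + \left(11 + \frac{1}{12}\right) 2 \cdot 225 = 110 + \frac{133}{12} \cdot 2 \cdot 225 = 110 + \frac{133}{6} \cdot 225 = 110 + \frac{9975}{2} = \frac{10195}{2}$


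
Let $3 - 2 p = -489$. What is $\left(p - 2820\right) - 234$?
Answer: $-2808$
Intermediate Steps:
$p = 246$ ($p = \frac{3}{2} - - \frac{489}{2} = \frac{3}{2} + \frac{489}{2} = 246$)
$\left(p - 2820\right) - 234 = \left(246 - 2820\right) - 234 = -2574 - 234 = -2808$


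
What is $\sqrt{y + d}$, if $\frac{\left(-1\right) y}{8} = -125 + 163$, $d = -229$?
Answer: $i \sqrt{533} \approx 23.087 i$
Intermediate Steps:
$y = -304$ ($y = - 8 \left(-125 + 163\right) = \left(-8\right) 38 = -304$)
$\sqrt{y + d} = \sqrt{-304 - 229} = \sqrt{-533} = i \sqrt{533}$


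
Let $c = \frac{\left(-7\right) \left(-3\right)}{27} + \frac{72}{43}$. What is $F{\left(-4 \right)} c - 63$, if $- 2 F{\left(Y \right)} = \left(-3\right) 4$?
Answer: $- \frac{6229}{129} \approx -48.287$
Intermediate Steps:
$F{\left(Y \right)} = 6$ ($F{\left(Y \right)} = - \frac{\left(-3\right) 4}{2} = \left(- \frac{1}{2}\right) \left(-12\right) = 6$)
$c = \frac{949}{387}$ ($c = 21 \cdot \frac{1}{27} + 72 \cdot \frac{1}{43} = \frac{7}{9} + \frac{72}{43} = \frac{949}{387} \approx 2.4522$)
$F{\left(-4 \right)} c - 63 = 6 \cdot \frac{949}{387} - 63 = \frac{1898}{129} - 63 = - \frac{6229}{129}$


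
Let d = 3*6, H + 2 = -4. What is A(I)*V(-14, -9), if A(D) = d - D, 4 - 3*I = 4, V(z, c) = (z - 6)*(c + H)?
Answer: 5400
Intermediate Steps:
H = -6 (H = -2 - 4 = -6)
V(z, c) = (-6 + c)*(-6 + z) (V(z, c) = (z - 6)*(c - 6) = (-6 + z)*(-6 + c) = (-6 + c)*(-6 + z))
I = 0 (I = 4/3 - ⅓*4 = 4/3 - 4/3 = 0)
d = 18
A(D) = 18 - D
A(I)*V(-14, -9) = (18 - 1*0)*(36 - 6*(-9) - 6*(-14) - 9*(-14)) = (18 + 0)*(36 + 54 + 84 + 126) = 18*300 = 5400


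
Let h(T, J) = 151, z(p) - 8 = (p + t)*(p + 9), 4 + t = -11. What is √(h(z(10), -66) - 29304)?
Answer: I*√29153 ≈ 170.74*I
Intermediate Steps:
t = -15 (t = -4 - 11 = -15)
z(p) = 8 + (-15 + p)*(9 + p) (z(p) = 8 + (p - 15)*(p + 9) = 8 + (-15 + p)*(9 + p))
√(h(z(10), -66) - 29304) = √(151 - 29304) = √(-29153) = I*√29153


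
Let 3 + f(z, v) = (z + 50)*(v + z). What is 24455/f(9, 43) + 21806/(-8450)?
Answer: 13980936/2589925 ≈ 5.3982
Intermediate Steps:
f(z, v) = -3 + (50 + z)*(v + z) (f(z, v) = -3 + (z + 50)*(v + z) = -3 + (50 + z)*(v + z))
24455/f(9, 43) + 21806/(-8450) = 24455/(-3 + 9**2 + 50*43 + 50*9 + 43*9) + 21806/(-8450) = 24455/(-3 + 81 + 2150 + 450 + 387) + 21806*(-1/8450) = 24455/3065 - 10903/4225 = 24455*(1/3065) - 10903/4225 = 4891/613 - 10903/4225 = 13980936/2589925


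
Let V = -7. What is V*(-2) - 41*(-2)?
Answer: 96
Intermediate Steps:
V*(-2) - 41*(-2) = -7*(-2) - 41*(-2) = 14 + 82 = 96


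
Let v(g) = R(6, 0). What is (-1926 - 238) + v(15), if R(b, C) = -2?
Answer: -2166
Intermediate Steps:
v(g) = -2
(-1926 - 238) + v(15) = (-1926 - 238) - 2 = -2164 - 2 = -2166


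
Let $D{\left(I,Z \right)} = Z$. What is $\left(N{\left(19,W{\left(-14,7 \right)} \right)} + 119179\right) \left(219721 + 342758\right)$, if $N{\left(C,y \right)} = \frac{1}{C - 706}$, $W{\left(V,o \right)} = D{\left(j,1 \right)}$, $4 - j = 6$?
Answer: $\frac{15351171618196}{229} \approx 6.7036 \cdot 10^{10}$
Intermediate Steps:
$j = -2$ ($j = 4 - 6 = -2$)
$W{\left(V,o \right)} = 1$
$N{\left(C,y \right)} = \frac{1}{-706 + C}$
$\left(N{\left(19,W{\left(-14,7 \right)} \right)} + 119179\right) \left(219721 + 342758\right) = \left(\frac{1}{-706 + 19} + 119179\right) \left(219721 + 342758\right) = \left(\frac{1}{-687} + 119179\right) 562479 = \left(- \frac{1}{687} + 119179\right) 562479 = \frac{81875972}{687} \cdot 562479 = \frac{15351171618196}{229}$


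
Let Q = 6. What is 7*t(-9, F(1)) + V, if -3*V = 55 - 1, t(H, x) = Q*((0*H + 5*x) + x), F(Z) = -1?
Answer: -270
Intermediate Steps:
t(H, x) = 36*x (t(H, x) = 6*((0*H + 5*x) + x) = 6*((0 + 5*x) + x) = 6*(5*x + x) = 6*(6*x) = 36*x)
V = -18 (V = -(55 - 1)/3 = -⅓*54 = -18)
7*t(-9, F(1)) + V = 7*(36*(-1)) - 18 = 7*(-36) - 18 = -252 - 18 = -270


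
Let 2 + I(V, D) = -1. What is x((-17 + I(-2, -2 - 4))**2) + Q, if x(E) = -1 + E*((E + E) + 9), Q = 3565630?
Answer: 3889229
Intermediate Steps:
I(V, D) = -3 (I(V, D) = -2 - 1 = -3)
x(E) = -1 + E*(9 + 2*E) (x(E) = -1 + E*(2*E + 9) = -1 + E*(9 + 2*E))
x((-17 + I(-2, -2 - 4))**2) + Q = (-1 + 2*((-17 - 3)**2)**2 + 9*(-17 - 3)**2) + 3565630 = (-1 + 2*((-20)**2)**2 + 9*(-20)**2) + 3565630 = (-1 + 2*400**2 + 9*400) + 3565630 = (-1 + 2*160000 + 3600) + 3565630 = (-1 + 320000 + 3600) + 3565630 = 323599 + 3565630 = 3889229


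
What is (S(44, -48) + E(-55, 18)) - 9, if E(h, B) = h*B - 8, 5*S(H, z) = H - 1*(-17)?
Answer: -4974/5 ≈ -994.80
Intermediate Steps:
S(H, z) = 17/5 + H/5 (S(H, z) = (H - 1*(-17))/5 = (H + 17)/5 = (17 + H)/5 = 17/5 + H/5)
E(h, B) = -8 + B*h (E(h, B) = B*h - 8 = -8 + B*h)
(S(44, -48) + E(-55, 18)) - 9 = ((17/5 + (⅕)*44) + (-8 + 18*(-55))) - 9 = ((17/5 + 44/5) + (-8 - 990)) - 9 = (61/5 - 998) - 9 = -4929/5 - 9 = -4974/5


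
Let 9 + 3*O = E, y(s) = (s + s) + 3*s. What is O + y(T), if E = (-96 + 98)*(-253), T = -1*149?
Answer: -2750/3 ≈ -916.67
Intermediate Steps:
T = -149
y(s) = 5*s (y(s) = 2*s + 3*s = 5*s)
E = -506 (E = 2*(-253) = -506)
O = -515/3 (O = -3 + (1/3)*(-506) = -3 - 506/3 = -515/3 ≈ -171.67)
O + y(T) = -515/3 + 5*(-149) = -515/3 - 745 = -2750/3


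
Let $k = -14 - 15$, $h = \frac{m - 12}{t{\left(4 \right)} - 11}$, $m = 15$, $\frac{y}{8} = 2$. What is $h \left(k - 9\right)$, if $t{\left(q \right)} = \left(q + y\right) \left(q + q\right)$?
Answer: $- \frac{114}{149} \approx -0.7651$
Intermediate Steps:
$y = 16$ ($y = 8 \cdot 2 = 16$)
$t{\left(q \right)} = 2 q \left(16 + q\right)$ ($t{\left(q \right)} = \left(q + 16\right) \left(q + q\right) = \left(16 + q\right) 2 q = 2 q \left(16 + q\right)$)
$h = \frac{3}{149}$ ($h = \frac{15 - 12}{2 \cdot 4 \left(16 + 4\right) - 11} = \frac{3}{2 \cdot 4 \cdot 20 - 11} = \frac{3}{160 - 11} = \frac{3}{149} \approx 0.020134$)
$k = -29$ ($k = -14 - 15 = -29$)
$h \left(k - 9\right) = \frac{3 \left(-29 - 9\right)}{149} = \frac{3}{149} \left(-38\right) = - \frac{114}{149}$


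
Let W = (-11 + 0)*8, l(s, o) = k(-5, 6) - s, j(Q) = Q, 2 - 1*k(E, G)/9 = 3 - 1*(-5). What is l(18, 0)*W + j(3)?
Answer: 6339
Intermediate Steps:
k(E, G) = -54 (k(E, G) = 18 - 9*(3 - 1*(-5)) = 18 - 9*(3 + 5) = 18 - 9*8 = 18 - 72 = -54)
l(s, o) = -54 - s
W = -88 (W = -11*8 = -88)
l(18, 0)*W + j(3) = (-54 - 1*18)*(-88) + 3 = (-54 - 18)*(-88) + 3 = -72*(-88) + 3 = 6336 + 3 = 6339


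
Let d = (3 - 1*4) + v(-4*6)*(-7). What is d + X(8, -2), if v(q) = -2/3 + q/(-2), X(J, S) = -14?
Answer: -283/3 ≈ -94.333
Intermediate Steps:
v(q) = -2/3 - q/2 (v(q) = -2*1/3 + q*(-1/2) = -2/3 - q/2)
d = -241/3 (d = (3 - 1*4) + (-2/3 - (-2)*6)*(-7) = (3 - 4) + (-2/3 - 1/2*(-24))*(-7) = -1 + (-2/3 + 12)*(-7) = -1 + (34/3)*(-7) = -1 - 238/3 = -241/3 ≈ -80.333)
d + X(8, -2) = -241/3 - 14 = -283/3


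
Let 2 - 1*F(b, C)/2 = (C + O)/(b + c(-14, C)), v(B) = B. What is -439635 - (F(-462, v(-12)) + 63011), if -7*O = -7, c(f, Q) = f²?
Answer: -66852439/133 ≈ -5.0265e+5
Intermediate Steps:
O = 1 (O = -⅐*(-7) = 1)
F(b, C) = 4 - 2*(1 + C)/(196 + b) (F(b, C) = 4 - 2*(C + 1)/(b + (-14)²) = 4 - 2*(1 + C)/(b + 196) = 4 - 2*(1 + C)/(196 + b))
-439635 - (F(-462, v(-12)) + 63011) = -439635 - (2*(391 - 1*(-12) + 2*(-462))/(196 - 462) + 63011) = -439635 - (2*(391 + 12 - 924)/(-266) + 63011) = -439635 - (2*(-1/266)*(-521) + 63011) = -439635 - (521/133 + 63011) = -439635 - 1*8380984/133 = -439635 - 8380984/133 = -66852439/133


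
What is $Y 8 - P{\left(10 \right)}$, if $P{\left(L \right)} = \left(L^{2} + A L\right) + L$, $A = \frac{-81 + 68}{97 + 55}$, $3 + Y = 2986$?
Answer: $\frac{1805369}{76} \approx 23755.0$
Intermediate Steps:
$Y = 2983$ ($Y = -3 + 2986 = 2983$)
$A = - \frac{13}{152} \approx -0.085526$
$P{\left(L \right)} = L^{2} + \frac{139 L}{152}$ ($P{\left(L \right)} = \left(L^{2} - \frac{13 L}{152}\right) + L = L^{2} + \frac{139 L}{152}$)
$Y 8 - P{\left(10 \right)} = 2983 \cdot 8 - \frac{1}{152} \cdot 10 \left(139 + 152 \cdot 10\right) = 23864 - \frac{1}{152} \cdot 10 \left(139 + 1520\right) = 23864 - \frac{1}{152} \cdot 10 \cdot 1659 = 23864 - \frac{8295}{76} = \frac{1805369}{76}$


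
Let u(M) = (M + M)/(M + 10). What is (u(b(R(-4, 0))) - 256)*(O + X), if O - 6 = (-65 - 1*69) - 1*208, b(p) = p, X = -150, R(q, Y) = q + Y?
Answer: 125064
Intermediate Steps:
R(q, Y) = Y + q
O = -336 (O = 6 + ((-65 - 1*69) - 1*208) = 6 + ((-65 - 69) - 208) = 6 + (-134 - 208) = 6 - 342 = -336)
u(M) = 2*M/(10 + M) (u(M) = (2*M)/(10 + M) = 2*M/(10 + M))
(u(b(R(-4, 0))) - 256)*(O + X) = (2*(0 - 4)/(10 + (0 - 4)) - 256)*(-336 - 150) = (2*(-4)/(10 - 4) - 256)*(-486) = (2*(-4)/6 - 256)*(-486) = (2*(-4)*(⅙) - 256)*(-486) = (-4/3 - 256)*(-486) = -772/3*(-486) = 125064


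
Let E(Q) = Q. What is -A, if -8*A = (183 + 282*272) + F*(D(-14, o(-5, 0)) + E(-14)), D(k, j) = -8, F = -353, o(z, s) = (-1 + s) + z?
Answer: 84653/8 ≈ 10582.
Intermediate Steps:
o(z, s) = -1 + s + z
A = -84653/8 (A = -((183 + 282*272) - 353*(-8 - 14))/8 = -((183 + 76704) - 353*(-22))/8 = -(76887 + 7766)/8 = -⅛*84653 = -84653/8 ≈ -10582.)
-A = -1*(-84653/8) = 84653/8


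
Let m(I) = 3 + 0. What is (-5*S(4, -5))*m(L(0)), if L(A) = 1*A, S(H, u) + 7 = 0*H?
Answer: 105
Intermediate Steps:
S(H, u) = -7 (S(H, u) = -7 + 0*H = -7 + 0 = -7)
L(A) = A
m(I) = 3
(-5*S(4, -5))*m(L(0)) = -5*(-7)*3 = 35*3 = 105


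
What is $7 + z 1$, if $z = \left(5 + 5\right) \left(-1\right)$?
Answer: $-3$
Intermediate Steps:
$z = -10$ ($z = 10 \left(-1\right) = -10$)
$7 + z 1 = 7 - 10 = -3$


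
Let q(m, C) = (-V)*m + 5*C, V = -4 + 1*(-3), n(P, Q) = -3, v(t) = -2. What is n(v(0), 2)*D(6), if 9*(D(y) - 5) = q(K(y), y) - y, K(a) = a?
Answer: -37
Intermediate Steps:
V = -7 (V = -4 - 3 = -7)
q(m, C) = 5*C + 7*m (q(m, C) = (-1*(-7))*m + 5*C = 7*m + 5*C = 5*C + 7*m)
D(y) = 5 + 11*y/9 (D(y) = 5 + ((5*y + 7*y) - y)/9 = 5 + (12*y - y)/9 = 5 + (11*y)/9 = 5 + 11*y/9)
n(v(0), 2)*D(6) = -3*(5 + (11/9)*6) = -3*(5 + 22/3) = -3*37/3 = -37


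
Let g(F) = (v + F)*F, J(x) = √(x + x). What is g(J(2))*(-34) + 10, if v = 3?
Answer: -330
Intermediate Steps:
J(x) = √2*√x (J(x) = √(2*x) = √2*√x)
g(F) = F*(3 + F) (g(F) = (3 + F)*F = F*(3 + F))
g(J(2))*(-34) + 10 = ((√2*√2)*(3 + √2*√2))*(-34) + 10 = (2*(3 + 2))*(-34) + 10 = (2*5)*(-34) + 10 = 10*(-34) + 10 = -340 + 10 = -330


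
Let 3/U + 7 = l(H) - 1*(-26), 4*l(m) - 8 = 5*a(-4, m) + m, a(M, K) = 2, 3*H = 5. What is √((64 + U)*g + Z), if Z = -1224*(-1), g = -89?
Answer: 2*I*√92318429/287 ≈ 66.956*I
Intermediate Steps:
H = 5/3 (H = (⅓)*5 = 5/3 ≈ 1.6667)
Z = 1224
l(m) = 9/2 + m/4 (l(m) = 2 + (5*2 + m)/4 = 2 + (10 + m)/4 = 2 + (5/2 + m/4) = 9/2 + m/4)
U = 36/287 (U = 3/(-7 + ((9/2 + (¼)*(5/3)) - 1*(-26))) = 3/(-7 + ((9/2 + 5/12) + 26)) = 3/(-7 + (59/12 + 26)) = 3/(-7 + 371/12) = 3/(287/12) = 3*(12/287) = 36/287 ≈ 0.12544)
√((64 + U)*g + Z) = √((64 + 36/287)*(-89) + 1224) = √((18404/287)*(-89) + 1224) = √(-1637956/287 + 1224) = √(-1286668/287) = 2*I*√92318429/287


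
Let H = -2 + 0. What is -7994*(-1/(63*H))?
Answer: -571/9 ≈ -63.444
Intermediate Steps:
H = -2
-7994*(-1/(63*H)) = -7994/(-2*(-3)*21) = -7994/(6*21) = -7994/126 = -7994*1/126 = -571/9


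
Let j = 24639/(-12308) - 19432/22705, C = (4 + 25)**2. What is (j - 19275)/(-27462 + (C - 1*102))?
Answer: 5387257871051/7467826260220 ≈ 0.72140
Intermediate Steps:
C = 841 (C = 29**2 = 841)
j = -798597551/279453140 (j = 24639*(-1/12308) - 19432*1/22705 = -24639/12308 - 19432/22705 = -798597551/279453140 ≈ -2.8577)
(j - 19275)/(-27462 + (C - 1*102)) = (-798597551/279453140 - 19275)/(-27462 + (841 - 1*102)) = -5387257871051/(279453140*(-27462 + (841 - 102))) = -5387257871051/(279453140*(-27462 + 739)) = -5387257871051/279453140/(-26723) = -5387257871051/279453140*(-1/26723) = 5387257871051/7467826260220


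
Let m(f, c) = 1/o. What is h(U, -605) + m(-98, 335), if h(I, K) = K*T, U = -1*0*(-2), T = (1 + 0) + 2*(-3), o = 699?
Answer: 2114476/699 ≈ 3025.0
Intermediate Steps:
m(f, c) = 1/699
T = -5 (T = 1 - 6 = -5)
U = 0 (U = 0*(-2) = 0)
h(I, K) = -5*K (h(I, K) = K*(-5) = -5*K)
h(U, -605) + m(-98, 335) = -5*(-605) + 1/699 = 3025 + 1/699 = 2114476/699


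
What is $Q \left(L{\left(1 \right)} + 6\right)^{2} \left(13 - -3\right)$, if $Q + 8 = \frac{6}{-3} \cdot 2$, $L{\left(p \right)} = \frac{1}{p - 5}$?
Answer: $-6348$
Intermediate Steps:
$L{\left(p \right)} = \frac{1}{-5 + p}$
$Q = -12$ ($Q = -8 + \frac{6}{-3} \cdot 2 = -8 + 6 \left(- \frac{1}{3}\right) 2 = -8 - 4 = -12$)
$Q \left(L{\left(1 \right)} + 6\right)^{2} \left(13 - -3\right) = - 12 \left(\frac{1}{-5 + 1} + 6\right)^{2} \left(13 - -3\right) = - 12 \left(\frac{1}{-4} + 6\right)^{2} \left(13 + 3\right) = - 12 \left(- \frac{1}{4} + 6\right)^{2} \cdot 16 = - 12 \left(\frac{23}{4}\right)^{2} \cdot 16 = \left(-12\right) \frac{529}{16} \cdot 16 = \left(- \frac{1587}{4}\right) 16 = -6348$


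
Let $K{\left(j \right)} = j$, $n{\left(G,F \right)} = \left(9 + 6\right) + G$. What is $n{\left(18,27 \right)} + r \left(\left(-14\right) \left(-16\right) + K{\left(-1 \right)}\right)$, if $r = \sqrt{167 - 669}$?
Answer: $33 + 223 i \sqrt{502} \approx 33.0 + 4996.4 i$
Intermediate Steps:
$n{\left(G,F \right)} = 15 + G$
$r = i \sqrt{502}$ ($r = \sqrt{-502} = i \sqrt{502} \approx 22.405 i$)
$n{\left(18,27 \right)} + r \left(\left(-14\right) \left(-16\right) + K{\left(-1 \right)}\right) = \left(15 + 18\right) + i \sqrt{502} \left(\left(-14\right) \left(-16\right) - 1\right) = 33 + i \sqrt{502} \left(224 - 1\right) = 33 + i \sqrt{502} \cdot 223 = 33 + 223 i \sqrt{502}$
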